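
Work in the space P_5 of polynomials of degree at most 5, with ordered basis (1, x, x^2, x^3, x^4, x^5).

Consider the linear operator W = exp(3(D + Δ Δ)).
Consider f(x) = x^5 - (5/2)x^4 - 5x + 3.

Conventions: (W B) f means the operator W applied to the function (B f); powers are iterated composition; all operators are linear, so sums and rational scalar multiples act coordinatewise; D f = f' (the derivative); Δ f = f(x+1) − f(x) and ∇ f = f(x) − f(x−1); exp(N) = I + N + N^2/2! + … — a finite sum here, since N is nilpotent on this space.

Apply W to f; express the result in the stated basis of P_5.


order-1 term: 15x^4 + 30x^3 + 90x^2 + 30x - 30
order-2 term: 90x^3 + 405x^2 + 1080x + 900
order-3 term: 270x^2 + 1350x + 2430
order-4 term: 405x + 2835/2
order-5 term: 243
the series for exp(3(D + Δ Δ)) f terminates at order 5
exp(3(D + Δ Δ)) f = x^5 + (25/2)x^4 + 120x^3 + 765x^2 + 2860x + 9927/2

the result is g(x) = x^5 + (25/2)x^4 + 120x^3 + 765x^2 + 2860x + 9927/2


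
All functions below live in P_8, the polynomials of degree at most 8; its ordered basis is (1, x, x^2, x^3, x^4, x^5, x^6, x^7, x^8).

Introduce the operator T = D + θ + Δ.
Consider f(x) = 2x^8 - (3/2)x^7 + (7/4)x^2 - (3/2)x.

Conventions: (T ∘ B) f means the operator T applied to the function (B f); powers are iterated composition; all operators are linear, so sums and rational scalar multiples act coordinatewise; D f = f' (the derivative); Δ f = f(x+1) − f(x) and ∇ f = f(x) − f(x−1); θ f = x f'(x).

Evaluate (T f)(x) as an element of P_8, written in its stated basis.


g(x) = 16x^8 + (43/2)x^7 + 35x^6 + (161/2)x^5 + (175/2)x^4 + (119/2)x^3 + 28x^2 + 11x - 3/4

D f = 16x^7 - (21/2)x^6 + (7/2)x - 3/2
θ f = 16x^8 - (21/2)x^7 + (7/2)x^2 - (3/2)x
Δ f = 16x^7 + (91/2)x^6 + (161/2)x^5 + (175/2)x^4 + (119/2)x^3 + (49/2)x^2 + 9x + 3/4
(D + θ + Δ) f = 16x^8 + (43/2)x^7 + 35x^6 + (161/2)x^5 + (175/2)x^4 + (119/2)x^3 + 28x^2 + 11x - 3/4


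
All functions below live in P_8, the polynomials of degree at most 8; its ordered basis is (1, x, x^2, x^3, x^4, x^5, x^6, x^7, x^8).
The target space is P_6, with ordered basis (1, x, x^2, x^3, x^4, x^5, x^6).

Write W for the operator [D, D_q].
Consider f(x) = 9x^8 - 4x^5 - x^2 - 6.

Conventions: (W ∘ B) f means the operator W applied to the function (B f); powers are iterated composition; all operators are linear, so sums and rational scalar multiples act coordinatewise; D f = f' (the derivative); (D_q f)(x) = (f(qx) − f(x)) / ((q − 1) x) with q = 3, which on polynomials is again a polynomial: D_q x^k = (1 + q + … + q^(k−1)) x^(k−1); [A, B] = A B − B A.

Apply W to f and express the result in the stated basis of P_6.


D_q f = 29520x^7 - 484x^4 - 4x
D D_q f = 206640x^6 - 1936x^3 - 4
D f = 72x^7 - 20x^4 - 2x
D_q D f = 78696x^6 - 800x^3 - 2
[D, D_q] f = 127944x^6 - 1136x^3 - 2

the result is g(x) = 127944x^6 - 1136x^3 - 2


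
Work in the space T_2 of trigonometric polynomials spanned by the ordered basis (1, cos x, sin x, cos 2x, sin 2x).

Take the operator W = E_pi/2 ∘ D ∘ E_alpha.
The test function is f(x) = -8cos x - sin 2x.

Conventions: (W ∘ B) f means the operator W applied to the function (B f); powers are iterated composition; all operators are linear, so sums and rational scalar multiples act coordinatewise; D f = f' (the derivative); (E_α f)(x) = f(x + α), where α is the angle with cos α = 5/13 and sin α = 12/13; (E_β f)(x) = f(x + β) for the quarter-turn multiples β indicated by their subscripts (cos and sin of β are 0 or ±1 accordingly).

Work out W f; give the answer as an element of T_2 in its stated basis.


g(x) = (40/13)cos x - (96/13)sin x - (238/169)cos 2x - (240/169)sin 2x

E_alpha f = -(40/13)cos x + (96/13)sin x - (120/169)cos 2x + (119/169)sin 2x
D E_alpha f = (96/13)cos x + (40/13)sin x + (238/169)cos 2x + (240/169)sin 2x
E_pi/2 D E_alpha f = (40/13)cos x - (96/13)sin x - (238/169)cos 2x - (240/169)sin 2x


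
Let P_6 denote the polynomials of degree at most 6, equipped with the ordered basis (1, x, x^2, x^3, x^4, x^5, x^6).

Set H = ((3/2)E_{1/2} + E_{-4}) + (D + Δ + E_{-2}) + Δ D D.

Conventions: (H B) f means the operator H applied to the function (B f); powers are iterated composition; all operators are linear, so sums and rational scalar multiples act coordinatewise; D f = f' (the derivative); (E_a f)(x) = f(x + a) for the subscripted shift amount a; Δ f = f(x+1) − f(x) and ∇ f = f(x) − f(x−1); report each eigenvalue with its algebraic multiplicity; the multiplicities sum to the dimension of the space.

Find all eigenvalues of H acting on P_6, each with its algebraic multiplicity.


image of 1: 7/2
image of x: (7/2)x - 13/4
image of x^2: (7/2)x^2 - (13/2)x + 171/8
image of x^3: (7/2)x^3 - (39/4)x^2 + (513/8)x - 1037/16
image of x^4: (7/2)x^4 - 13x^3 + (513/4)x^2 - (1037/4)x + 9123/32
image of x^5: (7/2)x^5 - (65/4)x^4 + (855/4)x^3 - (5185/8)x^2 + (45615/32)x - 66237/64
image of x^6: (7/2)x^6 - (39/2)x^5 + (2565/8)x^4 - (5185/4)x^3 + (136845/32)x^2 - (198711/32)x + 536451/128
the matrix is upper triangular; its diagonal is (7/2, 7/2, 7/2, 7/2, 7/2, 7/2, 7/2)
for a triangular matrix the eigenvalues are the diagonal entries, with algebraic multiplicity their repetition count

λ = 7/2 (multiplicity 7)


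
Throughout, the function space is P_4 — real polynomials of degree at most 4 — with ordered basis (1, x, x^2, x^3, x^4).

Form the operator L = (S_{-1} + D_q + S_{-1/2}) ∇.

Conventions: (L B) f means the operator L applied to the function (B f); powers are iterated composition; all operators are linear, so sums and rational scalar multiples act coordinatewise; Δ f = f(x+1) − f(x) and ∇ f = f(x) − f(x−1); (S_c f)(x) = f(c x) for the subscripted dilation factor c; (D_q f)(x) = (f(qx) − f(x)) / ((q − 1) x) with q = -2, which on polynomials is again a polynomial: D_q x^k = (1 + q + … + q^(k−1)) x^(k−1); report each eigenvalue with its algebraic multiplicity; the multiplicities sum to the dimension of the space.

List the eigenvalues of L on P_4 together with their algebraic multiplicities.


λ = 0 (multiplicity 5)

image of 1: 0
image of x: 2
image of x^2: -3x
image of x^3: (15/4)x^2 + (3/2)x - 1
image of x^4: -(9/2)x^3 + (9/2)x^2 + 2
the matrix is upper triangular; its diagonal is (0, 0, 0, 0, 0)
for a triangular matrix the eigenvalues are the diagonal entries, with algebraic multiplicity their repetition count


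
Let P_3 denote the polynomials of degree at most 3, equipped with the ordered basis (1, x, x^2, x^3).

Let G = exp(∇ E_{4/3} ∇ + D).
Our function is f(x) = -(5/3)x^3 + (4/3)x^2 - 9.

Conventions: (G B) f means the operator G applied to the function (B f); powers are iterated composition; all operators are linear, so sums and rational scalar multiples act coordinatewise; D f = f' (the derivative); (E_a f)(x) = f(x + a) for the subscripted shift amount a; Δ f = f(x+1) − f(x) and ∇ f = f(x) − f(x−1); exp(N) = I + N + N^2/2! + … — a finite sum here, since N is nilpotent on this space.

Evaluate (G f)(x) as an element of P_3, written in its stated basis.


order-1 term: -5x^2 - (22/3)x - 2/3
order-2 term: -5x - 26/3
order-3 term: -5/3
the series for exp(∇ E_{4/3} ∇ + D) f terminates at order 3
exp(∇ E_{4/3} ∇ + D) f = -(5/3)x^3 - (11/3)x^2 - (37/3)x - 20

the result is g(x) = -(5/3)x^3 - (11/3)x^2 - (37/3)x - 20


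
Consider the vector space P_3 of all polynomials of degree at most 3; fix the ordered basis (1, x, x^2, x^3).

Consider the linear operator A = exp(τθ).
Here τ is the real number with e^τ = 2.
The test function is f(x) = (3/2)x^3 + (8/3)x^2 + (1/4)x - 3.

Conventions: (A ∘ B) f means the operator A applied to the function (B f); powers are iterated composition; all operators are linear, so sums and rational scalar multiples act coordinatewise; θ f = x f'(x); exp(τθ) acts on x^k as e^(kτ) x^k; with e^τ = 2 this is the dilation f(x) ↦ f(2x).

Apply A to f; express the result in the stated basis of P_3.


g(x) = 12x^3 + (32/3)x^2 + (1/2)x - 3

exp(τθ) x^k = e^(kτ) x^k; with e^τ = 2 this sends x^k to 2^k x^k
x ↦ 2 x
x^2 ↦ 4 x^2
x^3 ↦ 8 x^3
applying this coordinatewise to f: exp(τθ) f = 12x^3 + (32/3)x^2 + (1/2)x - 3


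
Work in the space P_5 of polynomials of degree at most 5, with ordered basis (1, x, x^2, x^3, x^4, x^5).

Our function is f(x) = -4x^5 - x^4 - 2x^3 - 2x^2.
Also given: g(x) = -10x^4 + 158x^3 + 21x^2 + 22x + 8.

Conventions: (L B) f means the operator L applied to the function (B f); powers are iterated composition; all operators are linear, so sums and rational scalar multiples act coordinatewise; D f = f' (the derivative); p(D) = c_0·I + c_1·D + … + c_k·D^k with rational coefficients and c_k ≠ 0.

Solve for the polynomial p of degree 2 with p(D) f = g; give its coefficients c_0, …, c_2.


D^0 f = -4x^5 - x^4 - 2x^3 - 2x^2
D^1 f = -20x^4 - 4x^3 - 6x^2 - 4x
D^2 f = -80x^3 - 12x^2 - 12x - 4
matching coefficients of g against c_0 f + c_1 Df + … from the top degree down determines the c_i
solution: c_0 = 0, c_1 = 1/2, c_2 = -2

c_0 = 0, c_1 = 1/2, c_2 = -2


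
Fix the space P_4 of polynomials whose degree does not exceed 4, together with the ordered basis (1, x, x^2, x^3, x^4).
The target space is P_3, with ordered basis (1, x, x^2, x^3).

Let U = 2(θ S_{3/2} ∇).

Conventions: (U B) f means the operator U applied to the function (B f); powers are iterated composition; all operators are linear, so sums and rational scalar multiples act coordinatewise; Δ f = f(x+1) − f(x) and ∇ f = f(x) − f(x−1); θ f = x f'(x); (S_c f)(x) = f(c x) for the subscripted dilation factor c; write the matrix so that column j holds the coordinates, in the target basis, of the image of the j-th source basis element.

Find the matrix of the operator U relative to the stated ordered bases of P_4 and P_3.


image of 1: 0
image of x: 0
image of x^2: 6x
image of x^3: 27x^2 - 9x
image of x^4: 81x^3 - 54x^2 + 12x
each image's coordinates form column j of the matrix

the matrix is [[0, 0, 0, 0, 0]; [0, 0, 6, -9, 12]; [0, 0, 0, 27, -54]; [0, 0, 0, 0, 81]] (rows listed top to bottom)


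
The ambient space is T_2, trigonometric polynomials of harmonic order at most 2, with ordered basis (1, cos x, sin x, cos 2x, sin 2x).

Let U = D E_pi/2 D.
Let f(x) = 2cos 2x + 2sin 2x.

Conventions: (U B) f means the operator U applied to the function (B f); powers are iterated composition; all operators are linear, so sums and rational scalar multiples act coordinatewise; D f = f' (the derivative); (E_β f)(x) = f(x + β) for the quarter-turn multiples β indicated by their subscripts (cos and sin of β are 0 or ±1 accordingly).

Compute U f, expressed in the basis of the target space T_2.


the image equals g(x) = 8cos 2x + 8sin 2x

D f = 4cos 2x - 4sin 2x
E_pi/2 D f = -4cos 2x + 4sin 2x
D E_pi/2 D f = 8cos 2x + 8sin 2x


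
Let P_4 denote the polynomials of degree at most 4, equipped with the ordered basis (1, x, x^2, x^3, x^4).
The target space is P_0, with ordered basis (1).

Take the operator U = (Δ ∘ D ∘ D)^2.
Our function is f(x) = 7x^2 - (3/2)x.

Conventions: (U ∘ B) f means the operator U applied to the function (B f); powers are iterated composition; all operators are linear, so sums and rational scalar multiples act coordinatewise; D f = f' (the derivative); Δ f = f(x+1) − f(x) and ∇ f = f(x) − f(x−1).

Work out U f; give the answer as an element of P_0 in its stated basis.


g(x) = 0

D f = 14x - 3/2
D D f = 14
Δ D D f = 0
D (Δ ∘ D ∘ D) f = 0
D D (Δ ∘ D ∘ D) f = 0
Δ D D (Δ ∘ D ∘ D) f = 0


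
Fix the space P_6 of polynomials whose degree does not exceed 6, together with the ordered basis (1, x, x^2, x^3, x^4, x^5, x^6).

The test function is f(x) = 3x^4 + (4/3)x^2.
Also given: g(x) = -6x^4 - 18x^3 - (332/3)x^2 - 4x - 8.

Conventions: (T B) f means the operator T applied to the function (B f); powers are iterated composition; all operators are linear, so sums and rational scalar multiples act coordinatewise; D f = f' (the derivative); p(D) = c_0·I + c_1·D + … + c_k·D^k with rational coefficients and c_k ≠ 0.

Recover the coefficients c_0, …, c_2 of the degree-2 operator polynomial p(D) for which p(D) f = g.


c_0 = -2, c_1 = -3/2, c_2 = -3

D^0 f = 3x^4 + (4/3)x^2
D^1 f = 12x^3 + (8/3)x
D^2 f = 36x^2 + 8/3
matching coefficients of g against c_0 f + c_1 Df + … from the top degree down determines the c_i
solution: c_0 = -2, c_1 = -3/2, c_2 = -3


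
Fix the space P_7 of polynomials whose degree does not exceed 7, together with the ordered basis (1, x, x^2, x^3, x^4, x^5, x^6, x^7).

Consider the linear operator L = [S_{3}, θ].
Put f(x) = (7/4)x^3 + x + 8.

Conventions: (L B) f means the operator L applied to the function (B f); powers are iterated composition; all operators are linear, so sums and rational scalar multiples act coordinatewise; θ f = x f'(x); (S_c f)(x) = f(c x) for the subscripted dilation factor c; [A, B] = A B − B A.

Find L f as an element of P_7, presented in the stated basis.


the result is g(x) = 0

θ f = (21/4)x^3 + x
S_{3} θ f = (567/4)x^3 + 3x
S_{3} f = (189/4)x^3 + 3x + 8
θ S_{3} f = (567/4)x^3 + 3x
[S_{3}, θ] f = 0


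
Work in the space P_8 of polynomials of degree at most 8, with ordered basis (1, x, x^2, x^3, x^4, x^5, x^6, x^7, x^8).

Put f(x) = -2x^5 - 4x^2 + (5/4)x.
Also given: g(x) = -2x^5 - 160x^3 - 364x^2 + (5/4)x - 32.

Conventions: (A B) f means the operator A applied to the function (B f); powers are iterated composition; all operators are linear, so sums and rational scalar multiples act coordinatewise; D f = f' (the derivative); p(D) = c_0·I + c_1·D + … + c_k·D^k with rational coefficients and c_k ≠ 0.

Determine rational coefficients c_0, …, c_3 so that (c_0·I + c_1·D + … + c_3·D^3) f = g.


D^0 f = -2x^5 - 4x^2 + (5/4)x
D^1 f = -10x^4 - 8x + 5/4
D^2 f = -40x^3 - 8
D^3 f = -120x^2
matching coefficients of g against c_0 f + c_1 Df + … from the top degree down determines the c_i
solution: c_0 = 1, c_1 = 0, c_2 = 4, c_3 = 3

p(D) = I + 4·D^2 + 3·D^3, i.e. c_0 = 1, c_1 = 0, c_2 = 4, c_3 = 3


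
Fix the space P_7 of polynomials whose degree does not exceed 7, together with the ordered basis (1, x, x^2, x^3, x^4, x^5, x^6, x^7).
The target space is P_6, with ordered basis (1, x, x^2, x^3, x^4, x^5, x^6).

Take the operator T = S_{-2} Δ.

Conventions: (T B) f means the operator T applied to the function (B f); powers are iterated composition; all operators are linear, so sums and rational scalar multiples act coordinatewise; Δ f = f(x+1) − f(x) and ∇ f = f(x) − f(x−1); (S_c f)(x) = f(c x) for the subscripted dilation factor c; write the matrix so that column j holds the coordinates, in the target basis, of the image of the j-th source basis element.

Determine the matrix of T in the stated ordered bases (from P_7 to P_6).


the matrix is [[0, 1, 1, 1, 1, 1, 1, 1]; [0, 0, -4, -6, -8, -10, -12, -14]; [0, 0, 0, 12, 24, 40, 60, 84]; [0, 0, 0, 0, -32, -80, -160, -280]; [0, 0, 0, 0, 0, 80, 240, 560]; [0, 0, 0, 0, 0, 0, -192, -672]; [0, 0, 0, 0, 0, 0, 0, 448]] (rows listed top to bottom)

image of 1: 0
image of x: 1
image of x^2: -4x + 1
image of x^3: 12x^2 - 6x + 1
image of x^4: -32x^3 + 24x^2 - 8x + 1
image of x^5: 80x^4 - 80x^3 + 40x^2 - 10x + 1
image of x^6: -192x^5 + 240x^4 - 160x^3 + 60x^2 - 12x + 1
image of x^7: 448x^6 - 672x^5 + 560x^4 - 280x^3 + 84x^2 - 14x + 1
each image's coordinates form column j of the matrix


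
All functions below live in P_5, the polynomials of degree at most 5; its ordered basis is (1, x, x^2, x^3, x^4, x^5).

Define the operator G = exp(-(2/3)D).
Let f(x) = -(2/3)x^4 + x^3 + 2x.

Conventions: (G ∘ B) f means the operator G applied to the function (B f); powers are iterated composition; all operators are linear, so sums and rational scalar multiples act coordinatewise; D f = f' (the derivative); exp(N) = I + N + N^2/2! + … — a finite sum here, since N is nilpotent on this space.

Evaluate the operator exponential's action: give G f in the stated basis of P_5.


the image equals g(x) = -(2/3)x^4 + (25/9)x^3 - (34/9)x^2 + (334/81)x - 428/243

order-1 term: (16/9)x^3 - 2x^2 - 4/3
order-2 term: -(16/9)x^2 + (4/3)x
order-3 term: (64/81)x - 8/27
order-4 term: -32/243
the series for exp(-(2/3)D) f terminates at order 4
exp(-(2/3)D) f = -(2/3)x^4 + (25/9)x^3 - (34/9)x^2 + (334/81)x - 428/243


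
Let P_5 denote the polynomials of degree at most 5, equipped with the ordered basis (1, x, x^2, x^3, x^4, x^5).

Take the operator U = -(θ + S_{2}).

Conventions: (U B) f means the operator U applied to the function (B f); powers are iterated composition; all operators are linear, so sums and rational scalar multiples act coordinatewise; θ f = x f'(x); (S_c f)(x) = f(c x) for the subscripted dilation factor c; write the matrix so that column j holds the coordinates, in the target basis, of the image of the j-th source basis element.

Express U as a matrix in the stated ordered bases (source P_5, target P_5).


image of 1: -1
image of x: -3x
image of x^2: -6x^2
image of x^3: -11x^3
image of x^4: -20x^4
image of x^5: -37x^5
each image's coordinates form column j of the matrix

the matrix is [[-1, 0, 0, 0, 0, 0]; [0, -3, 0, 0, 0, 0]; [0, 0, -6, 0, 0, 0]; [0, 0, 0, -11, 0, 0]; [0, 0, 0, 0, -20, 0]; [0, 0, 0, 0, 0, -37]] (rows listed top to bottom)


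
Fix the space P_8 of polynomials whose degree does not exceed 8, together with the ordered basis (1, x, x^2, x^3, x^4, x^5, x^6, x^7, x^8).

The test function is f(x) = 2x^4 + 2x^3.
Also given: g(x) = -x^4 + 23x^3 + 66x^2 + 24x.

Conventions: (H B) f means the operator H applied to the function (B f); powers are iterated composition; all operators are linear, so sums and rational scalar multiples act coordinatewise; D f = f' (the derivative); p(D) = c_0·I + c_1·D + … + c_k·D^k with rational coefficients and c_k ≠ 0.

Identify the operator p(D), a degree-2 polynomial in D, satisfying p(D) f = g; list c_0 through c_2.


D^0 f = 2x^4 + 2x^3
D^1 f = 8x^3 + 6x^2
D^2 f = 24x^2 + 12x
matching coefficients of g against c_0 f + c_1 Df + … from the top degree down determines the c_i
solution: c_0 = -1/2, c_1 = 3, c_2 = 2

p(D) = -(1/2)·I + 3·D + 2·D^2, i.e. c_0 = -1/2, c_1 = 3, c_2 = 2


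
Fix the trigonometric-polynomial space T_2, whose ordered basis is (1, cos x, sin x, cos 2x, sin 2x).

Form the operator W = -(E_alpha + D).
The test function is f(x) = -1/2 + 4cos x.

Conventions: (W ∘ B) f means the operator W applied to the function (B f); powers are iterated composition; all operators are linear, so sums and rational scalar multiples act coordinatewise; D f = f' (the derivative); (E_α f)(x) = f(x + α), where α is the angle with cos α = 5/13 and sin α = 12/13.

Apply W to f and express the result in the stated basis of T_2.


the image equals g(x) = 1/2 - (20/13)cos x + (100/13)sin x

E_alpha f = -1/2 + (20/13)cos x - (48/13)sin x
D f = -4sin x
(E_alpha + D) f = -1/2 + (20/13)cos x - (100/13)sin x
(-(E_alpha + D)) f = 1/2 - (20/13)cos x + (100/13)sin x


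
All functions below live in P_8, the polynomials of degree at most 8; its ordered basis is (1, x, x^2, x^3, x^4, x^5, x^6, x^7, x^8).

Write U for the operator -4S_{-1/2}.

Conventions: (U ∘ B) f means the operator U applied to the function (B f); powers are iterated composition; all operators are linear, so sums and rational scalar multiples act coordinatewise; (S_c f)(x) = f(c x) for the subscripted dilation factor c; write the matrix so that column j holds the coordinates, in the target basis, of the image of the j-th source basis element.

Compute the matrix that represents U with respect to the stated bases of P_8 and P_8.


image of 1: -4
image of x: 2x
image of x^2: -x^2
image of x^3: (1/2)x^3
image of x^4: -(1/4)x^4
image of x^5: (1/8)x^5
image of x^6: -(1/16)x^6
image of x^7: (1/32)x^7
image of x^8: -(1/64)x^8
each image's coordinates form column j of the matrix

the matrix is [[-4, 0, 0, 0, 0, 0, 0, 0, 0]; [0, 2, 0, 0, 0, 0, 0, 0, 0]; [0, 0, -1, 0, 0, 0, 0, 0, 0]; [0, 0, 0, 1/2, 0, 0, 0, 0, 0]; [0, 0, 0, 0, -1/4, 0, 0, 0, 0]; [0, 0, 0, 0, 0, 1/8, 0, 0, 0]; [0, 0, 0, 0, 0, 0, -1/16, 0, 0]; [0, 0, 0, 0, 0, 0, 0, 1/32, 0]; [0, 0, 0, 0, 0, 0, 0, 0, -1/64]] (rows listed top to bottom)


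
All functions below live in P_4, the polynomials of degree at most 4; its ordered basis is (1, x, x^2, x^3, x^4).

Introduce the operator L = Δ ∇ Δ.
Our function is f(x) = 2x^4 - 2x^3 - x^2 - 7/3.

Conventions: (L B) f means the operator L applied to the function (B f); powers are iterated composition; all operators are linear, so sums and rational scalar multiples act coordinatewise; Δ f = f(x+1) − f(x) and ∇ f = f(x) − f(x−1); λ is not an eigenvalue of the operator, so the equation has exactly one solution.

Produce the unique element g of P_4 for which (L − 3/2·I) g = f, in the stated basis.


write g with unknown coordinates in the stated basis and equate coefficients in (L − 3/2·I) g = f
solving from the highest basis element down gives g = -(4/3)x^4 + (4/3)x^3 + (2/3)x^2 - (64/3)x - 34/9
check: L g = -32x - 8
so L g − 3/2·g = 2x^4 - 2x^3 - x^2 - 7/3 = f ✓

the result is g(x) = -(4/3)x^4 + (4/3)x^3 + (2/3)x^2 - (64/3)x - 34/9


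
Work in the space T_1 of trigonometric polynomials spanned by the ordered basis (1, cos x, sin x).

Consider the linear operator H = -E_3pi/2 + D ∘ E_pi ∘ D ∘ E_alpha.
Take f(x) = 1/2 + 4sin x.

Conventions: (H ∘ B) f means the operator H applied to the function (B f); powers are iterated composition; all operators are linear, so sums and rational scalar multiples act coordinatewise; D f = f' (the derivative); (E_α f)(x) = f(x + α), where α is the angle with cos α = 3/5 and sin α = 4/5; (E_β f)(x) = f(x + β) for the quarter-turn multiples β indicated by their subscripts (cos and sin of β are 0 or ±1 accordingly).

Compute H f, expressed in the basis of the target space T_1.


E_3pi/2 f = 1/2 - 4cos x
(-E_3pi/2) f = -1/2 + 4cos x
E_alpha f = 1/2 + (16/5)cos x + (12/5)sin x
D E_alpha f = (12/5)cos x - (16/5)sin x
E_pi (D ∘ E_alpha) f = -(12/5)cos x + (16/5)sin x
D E_pi (D ∘ E_alpha) f = (16/5)cos x + (12/5)sin x
(-E_3pi/2 + D ∘ E_pi ∘ D ∘ E_alpha) f = -1/2 + (36/5)cos x + (12/5)sin x

the result is g(x) = -1/2 + (36/5)cos x + (12/5)sin x


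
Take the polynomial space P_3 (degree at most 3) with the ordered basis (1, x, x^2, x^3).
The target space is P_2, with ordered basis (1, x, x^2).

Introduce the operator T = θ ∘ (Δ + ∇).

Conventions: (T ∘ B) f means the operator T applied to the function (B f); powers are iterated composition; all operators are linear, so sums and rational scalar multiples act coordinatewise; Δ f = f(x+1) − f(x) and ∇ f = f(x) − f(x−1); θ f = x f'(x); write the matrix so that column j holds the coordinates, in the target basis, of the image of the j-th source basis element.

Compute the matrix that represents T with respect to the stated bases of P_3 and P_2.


image of 1: 0
image of x: 0
image of x^2: 4x
image of x^3: 12x^2
each image's coordinates form column j of the matrix

the matrix is [[0, 0, 0, 0]; [0, 0, 4, 0]; [0, 0, 0, 12]] (rows listed top to bottom)


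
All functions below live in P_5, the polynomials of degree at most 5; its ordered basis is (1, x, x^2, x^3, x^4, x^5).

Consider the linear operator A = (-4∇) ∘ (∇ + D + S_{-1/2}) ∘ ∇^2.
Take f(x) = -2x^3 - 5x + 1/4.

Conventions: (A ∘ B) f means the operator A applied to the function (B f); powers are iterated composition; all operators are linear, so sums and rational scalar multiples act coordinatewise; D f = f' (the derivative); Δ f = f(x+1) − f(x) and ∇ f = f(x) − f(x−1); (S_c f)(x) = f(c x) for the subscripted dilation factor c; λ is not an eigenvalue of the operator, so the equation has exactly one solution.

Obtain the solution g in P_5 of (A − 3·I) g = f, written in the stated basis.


write g with unknown coordinates in the stated basis and equate coefficients in (A − 3·I) g = f
solving from the highest basis element down gives g = (2/3)x^3 + (5/3)x + 31/12
check: A g = 8
so A g − 3·g = -2x^3 - 5x + 1/4 = f ✓

the result is g(x) = (2/3)x^3 + (5/3)x + 31/12


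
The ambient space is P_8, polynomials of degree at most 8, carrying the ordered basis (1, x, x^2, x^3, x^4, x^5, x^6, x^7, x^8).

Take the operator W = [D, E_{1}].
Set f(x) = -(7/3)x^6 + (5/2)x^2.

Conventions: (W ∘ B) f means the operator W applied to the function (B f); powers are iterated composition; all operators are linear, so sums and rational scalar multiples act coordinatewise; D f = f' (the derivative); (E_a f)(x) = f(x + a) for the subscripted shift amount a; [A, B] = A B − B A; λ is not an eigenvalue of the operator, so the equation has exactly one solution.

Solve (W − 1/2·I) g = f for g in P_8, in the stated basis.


g(x) = (14/3)x^6 - 5x^2

write g with unknown coordinates in the stated basis and equate coefficients in (W − 1/2·I) g = f
solving from the highest basis element down gives g = (14/3)x^6 - 5x^2
check: W g = 0
so W g − 1/2·g = -(7/3)x^6 + (5/2)x^2 = f ✓


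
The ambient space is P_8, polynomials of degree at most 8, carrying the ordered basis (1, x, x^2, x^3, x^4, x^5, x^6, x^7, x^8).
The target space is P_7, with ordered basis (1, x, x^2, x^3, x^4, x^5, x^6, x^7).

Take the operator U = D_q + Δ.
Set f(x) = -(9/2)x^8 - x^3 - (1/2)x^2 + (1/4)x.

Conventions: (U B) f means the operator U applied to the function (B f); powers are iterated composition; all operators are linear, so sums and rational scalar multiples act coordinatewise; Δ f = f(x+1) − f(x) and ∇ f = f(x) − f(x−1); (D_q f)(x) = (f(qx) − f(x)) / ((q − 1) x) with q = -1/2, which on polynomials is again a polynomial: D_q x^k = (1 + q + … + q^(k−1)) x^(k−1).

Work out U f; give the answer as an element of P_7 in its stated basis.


g(x) = -(9981/256)x^7 - 126x^6 - 252x^5 - 315x^4 - 252x^3 - (519/4)x^2 - (161/4)x - 11/2

D_q f = -(765/256)x^7 - (3/4)x^2 - (1/4)x + 1/4
Δ f = -36x^7 - 126x^6 - 252x^5 - 315x^4 - 252x^3 - 129x^2 - 40x - 23/4
(D_q + Δ) f = -(9981/256)x^7 - 126x^6 - 252x^5 - 315x^4 - 252x^3 - (519/4)x^2 - (161/4)x - 11/2


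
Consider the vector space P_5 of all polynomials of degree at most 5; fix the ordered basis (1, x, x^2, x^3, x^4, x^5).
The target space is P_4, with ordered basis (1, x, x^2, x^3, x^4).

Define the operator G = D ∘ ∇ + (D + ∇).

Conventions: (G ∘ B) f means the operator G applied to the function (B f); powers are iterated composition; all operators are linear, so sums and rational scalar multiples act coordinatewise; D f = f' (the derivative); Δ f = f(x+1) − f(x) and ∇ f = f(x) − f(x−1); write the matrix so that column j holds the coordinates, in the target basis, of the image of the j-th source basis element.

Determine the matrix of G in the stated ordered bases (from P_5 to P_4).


the matrix is [[0, 2, 1, -2, 3, -4]; [0, 0, 4, 3, -8, 15]; [0, 0, 0, 6, 6, -20]; [0, 0, 0, 0, 8, 10]; [0, 0, 0, 0, 0, 10]] (rows listed top to bottom)

image of 1: 0
image of x: 2
image of x^2: 4x + 1
image of x^3: 6x^2 + 3x - 2
image of x^4: 8x^3 + 6x^2 - 8x + 3
image of x^5: 10x^4 + 10x^3 - 20x^2 + 15x - 4
each image's coordinates form column j of the matrix


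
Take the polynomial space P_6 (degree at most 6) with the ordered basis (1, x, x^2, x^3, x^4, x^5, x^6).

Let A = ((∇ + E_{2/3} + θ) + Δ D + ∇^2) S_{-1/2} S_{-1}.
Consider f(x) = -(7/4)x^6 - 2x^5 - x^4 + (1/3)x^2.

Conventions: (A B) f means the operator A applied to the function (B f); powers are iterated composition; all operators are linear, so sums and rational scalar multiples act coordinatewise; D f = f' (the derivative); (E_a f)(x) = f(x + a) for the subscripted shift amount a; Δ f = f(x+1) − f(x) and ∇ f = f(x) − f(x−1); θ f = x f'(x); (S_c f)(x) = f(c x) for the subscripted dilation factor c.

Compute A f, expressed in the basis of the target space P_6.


the image equals g(x) = -(49/256)x^6 - (83/128)x^5 - (575/256)x^4 - (1415/864)x^3 - (48595/6912)x^2 - (163/216)x - 210973/186624

S_{-1} f = -(7/4)x^6 + 2x^5 - x^4 + (1/3)x^2
S_{-1/2} S_{-1} f = -(7/256)x^6 - (1/16)x^5 - (1/16)x^4 + (1/12)x^2
∇ (S_{-1/2} S_{-1}) f = -(21/128)x^5 + (25/256)x^4 - (11/64)x^3 + (41/256)x^2 + (25/384)x - 43/768
E_{2/3} (S_{-1/2} S_{-1}) f = -(7/256)x^6 - (11/64)x^5 - (29/64)x^4 - (131/216)x^3 - (151/432)x^2 - (5/108)x + 41/2916
θ (S_{-1/2} S_{-1}) f = -(21/128)x^6 - (5/16)x^5 - (1/4)x^4 + (1/6)x^2
(∇ + E_{2/3} + θ) (S_{-1/2} S_{-1}) f = -(49/256)x^6 - (83/128)x^5 - (155/256)x^4 - (1345/1728)x^3 - (157/6912)x^2 + (65/3456)x - 7825/186624
D (S_{-1/2} S_{-1}) f = -(21/128)x^5 - (5/16)x^4 - (1/4)x^3 + (1/6)x
Δ D (S_{-1/2} S_{-1}) f = -(105/128)x^4 - (185/64)x^3 - (273/64)x^2 - (361/128)x - 215/384
∇ (S_{-1/2} S_{-1}) f = -(21/128)x^5 + (25/256)x^4 - (11/64)x^3 + (41/256)x^2 + (25/384)x - 43/768
∇ ∇ (S_{-1/2} S_{-1}) f = -(105/128)x^4 + (65/32)x^3 - (351/128)x^2 + (131/64)x - 203/384
((∇ + E_{2/3} + θ) + Δ D + ∇^2) (S_{-1/2} S_{-1}) f = -(49/256)x^6 - (83/128)x^5 - (575/256)x^4 - (1415/864)x^3 - (48595/6912)x^2 - (163/216)x - 210973/186624


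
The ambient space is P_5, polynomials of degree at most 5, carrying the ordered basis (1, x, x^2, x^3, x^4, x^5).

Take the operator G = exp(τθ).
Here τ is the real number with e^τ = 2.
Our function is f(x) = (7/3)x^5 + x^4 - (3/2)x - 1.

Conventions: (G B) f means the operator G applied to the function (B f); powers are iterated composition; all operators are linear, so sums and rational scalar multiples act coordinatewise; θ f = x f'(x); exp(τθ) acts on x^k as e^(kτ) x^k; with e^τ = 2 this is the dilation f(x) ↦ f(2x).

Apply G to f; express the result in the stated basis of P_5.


exp(τθ) x^k = e^(kτ) x^k; with e^τ = 2 this sends x^k to 2^k x^k
x ↦ 2 x
x^4 ↦ 16 x^4
x^5 ↦ 32 x^5
applying this coordinatewise to f: exp(τθ) f = (224/3)x^5 + 16x^4 - 3x - 1

g(x) = (224/3)x^5 + 16x^4 - 3x - 1


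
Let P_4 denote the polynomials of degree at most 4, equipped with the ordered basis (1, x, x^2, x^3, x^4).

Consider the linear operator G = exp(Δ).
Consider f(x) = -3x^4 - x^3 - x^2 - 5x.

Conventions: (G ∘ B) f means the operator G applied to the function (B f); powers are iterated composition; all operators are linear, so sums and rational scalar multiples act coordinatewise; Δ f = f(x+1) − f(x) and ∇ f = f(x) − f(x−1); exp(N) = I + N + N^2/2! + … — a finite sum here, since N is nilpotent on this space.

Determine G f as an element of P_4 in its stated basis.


g(x) = -3x^4 - 13x^3 - 40x^2 - 73x - 57

order-1 term: -12x^3 - 21x^2 - 17x - 10
order-2 term: -18x^2 - 39x - 25
order-3 term: -12x - 19
order-4 term: -3
the series for exp(Δ) f terminates at order 4
exp(Δ) f = -3x^4 - 13x^3 - 40x^2 - 73x - 57


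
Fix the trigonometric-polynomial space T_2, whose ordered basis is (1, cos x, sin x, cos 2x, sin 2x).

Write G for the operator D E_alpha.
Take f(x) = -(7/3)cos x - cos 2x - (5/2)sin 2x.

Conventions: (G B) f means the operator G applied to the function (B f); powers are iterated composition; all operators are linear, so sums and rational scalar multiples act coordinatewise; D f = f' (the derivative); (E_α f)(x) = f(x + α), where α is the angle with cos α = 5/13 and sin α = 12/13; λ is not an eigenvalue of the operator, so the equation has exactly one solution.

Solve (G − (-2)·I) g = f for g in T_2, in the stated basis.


the result is g(x) = -(98/51)cos x - (35/51)sin x - (99/56)cos 2x - (1/56)sin 2x

write g with unknown coordinates in the stated basis and equate coefficients in (G − (-2)·I) g = f
solving from the highest basis element down gives g = -(98/51)cos x - (35/51)sin x - (99/56)cos 2x - (1/56)sin 2x
check: G g = (77/51)cos x + (70/51)sin x + (71/28)cos 2x - (69/28)sin 2x
so G g − (-2)·g = -(7/3)cos x - cos 2x - (5/2)sin 2x = f ✓


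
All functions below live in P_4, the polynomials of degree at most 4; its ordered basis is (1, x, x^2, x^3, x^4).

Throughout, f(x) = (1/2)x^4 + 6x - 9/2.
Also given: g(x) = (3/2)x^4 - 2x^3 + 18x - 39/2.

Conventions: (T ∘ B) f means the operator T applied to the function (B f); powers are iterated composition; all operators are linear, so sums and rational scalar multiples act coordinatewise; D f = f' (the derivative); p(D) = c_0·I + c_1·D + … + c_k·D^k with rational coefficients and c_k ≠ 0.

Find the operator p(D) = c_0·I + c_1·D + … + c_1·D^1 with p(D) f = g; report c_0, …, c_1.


p(D) = 3·I − D, i.e. c_0 = 3, c_1 = -1

D^0 f = (1/2)x^4 + 6x - 9/2
D^1 f = 2x^3 + 6
matching coefficients of g against c_0 f + c_1 Df + … from the top degree down determines the c_i
solution: c_0 = 3, c_1 = -1


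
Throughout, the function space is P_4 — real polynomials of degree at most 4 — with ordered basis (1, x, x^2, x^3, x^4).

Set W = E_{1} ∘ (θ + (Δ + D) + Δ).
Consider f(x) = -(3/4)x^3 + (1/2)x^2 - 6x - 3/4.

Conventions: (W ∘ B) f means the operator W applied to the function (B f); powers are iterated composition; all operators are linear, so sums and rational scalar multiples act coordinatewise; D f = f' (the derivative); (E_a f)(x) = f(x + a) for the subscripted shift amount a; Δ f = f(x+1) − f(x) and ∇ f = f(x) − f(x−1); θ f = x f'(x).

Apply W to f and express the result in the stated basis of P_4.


the result is g(x) = -(9/4)x^3 - (25/2)x^2 - (103/4)x - 34

θ f = -(9/4)x^3 + x^2 - 6x
Δ f = -(9/4)x^2 - (5/4)x - 25/4
D f = -(9/4)x^2 + x - 6
(Δ + D) f = -(9/2)x^2 - (1/4)x - 49/4
Δ f = -(9/4)x^2 - (5/4)x - 25/4
(θ + (Δ + D) + Δ) f = -(9/4)x^3 - (23/4)x^2 - (15/2)x - 37/2
E_{1} (θ + (Δ + D) + Δ) f = -(9/4)x^3 - (25/2)x^2 - (103/4)x - 34


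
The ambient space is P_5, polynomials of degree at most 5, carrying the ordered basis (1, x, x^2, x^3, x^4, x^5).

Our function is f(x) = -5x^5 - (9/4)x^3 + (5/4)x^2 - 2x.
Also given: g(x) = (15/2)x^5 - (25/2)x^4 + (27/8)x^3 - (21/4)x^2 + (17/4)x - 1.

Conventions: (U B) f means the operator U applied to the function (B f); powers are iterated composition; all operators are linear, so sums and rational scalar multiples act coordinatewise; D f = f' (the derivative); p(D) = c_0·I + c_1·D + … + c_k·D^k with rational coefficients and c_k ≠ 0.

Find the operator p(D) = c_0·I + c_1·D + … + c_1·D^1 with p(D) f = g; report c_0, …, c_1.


D^0 f = -5x^5 - (9/4)x^3 + (5/4)x^2 - 2x
D^1 f = -25x^4 - (27/4)x^2 + (5/2)x - 2
matching coefficients of g against c_0 f + c_1 Df + … from the top degree down determines the c_i
solution: c_0 = -3/2, c_1 = 1/2

p(D) = -(3/2)·I + (1/2)·D, i.e. c_0 = -3/2, c_1 = 1/2


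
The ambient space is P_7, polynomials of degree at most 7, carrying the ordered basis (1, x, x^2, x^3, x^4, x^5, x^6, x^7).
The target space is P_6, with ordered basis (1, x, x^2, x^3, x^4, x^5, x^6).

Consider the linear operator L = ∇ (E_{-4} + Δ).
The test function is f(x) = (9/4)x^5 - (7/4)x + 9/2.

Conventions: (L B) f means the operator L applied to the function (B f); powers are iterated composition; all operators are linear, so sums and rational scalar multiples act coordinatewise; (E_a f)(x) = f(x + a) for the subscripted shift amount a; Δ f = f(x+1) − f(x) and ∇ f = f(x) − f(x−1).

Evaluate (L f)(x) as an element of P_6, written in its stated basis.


E_{-4} f = (9/4)x^5 - 45x^4 + 360x^3 - 1440x^2 + (11513/4)x - 4585/2
Δ f = (45/4)x^4 + (45/2)x^3 + (45/2)x^2 + (45/4)x + 1/2
(E_{-4} + Δ) f = (9/4)x^5 - (135/4)x^4 + (765/2)x^3 - (2835/2)x^2 + (5779/2)x - 2292
∇ (E_{-4} + Δ) f = (45/4)x^4 - (315/2)x^3 + (2745/2)x^2 - (16515/4)x + 9451/2

g(x) = (45/4)x^4 - (315/2)x^3 + (2745/2)x^2 - (16515/4)x + 9451/2


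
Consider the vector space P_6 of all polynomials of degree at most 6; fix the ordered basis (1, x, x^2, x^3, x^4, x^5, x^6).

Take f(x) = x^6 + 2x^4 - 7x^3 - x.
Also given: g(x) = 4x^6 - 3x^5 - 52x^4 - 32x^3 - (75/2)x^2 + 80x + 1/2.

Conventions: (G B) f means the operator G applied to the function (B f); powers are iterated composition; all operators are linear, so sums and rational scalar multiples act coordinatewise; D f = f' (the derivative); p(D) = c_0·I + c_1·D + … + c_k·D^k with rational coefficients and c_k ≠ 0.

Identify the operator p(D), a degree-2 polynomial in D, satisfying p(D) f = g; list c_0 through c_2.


D^0 f = x^6 + 2x^4 - 7x^3 - x
D^1 f = 6x^5 + 8x^3 - 21x^2 - 1
D^2 f = 30x^4 + 24x^2 - 42x
matching coefficients of g against c_0 f + c_1 Df + … from the top degree down determines the c_i
solution: c_0 = 4, c_1 = -1/2, c_2 = -2

p(D) = 4·I − (1/2)·D − 2·D^2, i.e. c_0 = 4, c_1 = -1/2, c_2 = -2


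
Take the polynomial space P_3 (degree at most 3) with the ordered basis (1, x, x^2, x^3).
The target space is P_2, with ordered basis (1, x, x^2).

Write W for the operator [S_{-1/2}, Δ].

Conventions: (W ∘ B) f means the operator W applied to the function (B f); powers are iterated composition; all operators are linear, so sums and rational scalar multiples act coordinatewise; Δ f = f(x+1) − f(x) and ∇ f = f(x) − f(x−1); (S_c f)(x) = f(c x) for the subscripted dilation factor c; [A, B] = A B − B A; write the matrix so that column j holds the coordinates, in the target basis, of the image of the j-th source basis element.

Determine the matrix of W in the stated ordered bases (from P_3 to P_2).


image of 1: 0
image of x: 3/2
image of x^2: -(3/2)x + 3/4
image of x^3: (9/8)x^2 - (9/8)x + 9/8
each image's coordinates form column j of the matrix

the matrix is [[0, 3/2, 3/4, 9/8]; [0, 0, -3/2, -9/8]; [0, 0, 0, 9/8]] (rows listed top to bottom)


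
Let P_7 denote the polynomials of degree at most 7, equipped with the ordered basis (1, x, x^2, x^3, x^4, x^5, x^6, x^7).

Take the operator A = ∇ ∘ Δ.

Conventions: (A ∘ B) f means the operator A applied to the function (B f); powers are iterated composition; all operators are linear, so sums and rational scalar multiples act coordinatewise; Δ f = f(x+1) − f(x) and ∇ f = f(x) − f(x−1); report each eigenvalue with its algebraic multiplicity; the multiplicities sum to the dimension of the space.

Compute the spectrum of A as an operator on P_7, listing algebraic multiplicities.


image of 1: 0
image of x: 0
image of x^2: 2
image of x^3: 6x
image of x^4: 12x^2 + 2
image of x^5: 20x^3 + 10x
image of x^6: 30x^4 + 30x^2 + 2
image of x^7: 42x^5 + 70x^3 + 14x
the matrix is upper triangular; its diagonal is (0, 0, 0, 0, 0, 0, 0, 0)
for a triangular matrix the eigenvalues are the diagonal entries, with algebraic multiplicity their repetition count

λ = 0 (multiplicity 8)


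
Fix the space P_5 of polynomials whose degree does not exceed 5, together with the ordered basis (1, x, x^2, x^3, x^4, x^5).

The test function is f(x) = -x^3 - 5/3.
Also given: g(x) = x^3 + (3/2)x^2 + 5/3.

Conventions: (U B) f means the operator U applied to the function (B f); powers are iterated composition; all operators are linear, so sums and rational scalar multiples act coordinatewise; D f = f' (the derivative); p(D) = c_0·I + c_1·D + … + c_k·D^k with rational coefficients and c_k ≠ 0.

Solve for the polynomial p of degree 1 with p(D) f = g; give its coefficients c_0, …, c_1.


D^0 f = -x^3 - 5/3
D^1 f = -3x^2
matching coefficients of g against c_0 f + c_1 Df + … from the top degree down determines the c_i
solution: c_0 = -1, c_1 = -1/2

p(D) = -I − (1/2)·D, i.e. c_0 = -1, c_1 = -1/2


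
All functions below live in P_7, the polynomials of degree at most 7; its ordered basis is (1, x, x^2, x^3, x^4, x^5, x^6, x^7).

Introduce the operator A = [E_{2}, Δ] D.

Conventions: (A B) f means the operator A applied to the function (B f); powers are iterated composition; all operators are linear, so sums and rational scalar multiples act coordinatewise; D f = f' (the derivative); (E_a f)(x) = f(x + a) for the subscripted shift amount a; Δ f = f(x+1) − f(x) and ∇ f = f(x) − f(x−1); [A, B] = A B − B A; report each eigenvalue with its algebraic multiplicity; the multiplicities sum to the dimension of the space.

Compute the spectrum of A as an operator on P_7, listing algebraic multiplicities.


image of 1: 0
image of x: 0
image of x^2: 0
image of x^3: 0
image of x^4: 0
image of x^5: 0
image of x^6: 0
image of x^7: 0
the matrix is upper triangular; its diagonal is (0, 0, 0, 0, 0, 0, 0, 0)
for a triangular matrix the eigenvalues are the diagonal entries, with algebraic multiplicity their repetition count

λ = 0 (multiplicity 8)
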